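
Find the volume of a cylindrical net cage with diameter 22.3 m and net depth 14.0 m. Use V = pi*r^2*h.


r = d/2 = 22.3/2 = 11.15 m
Base area = pi*r^2 = pi*11.15^2 = 390.57065 m^2
Volume = 390.57065 * 14.0 = 5467.99 m^3

5467.99 m^3


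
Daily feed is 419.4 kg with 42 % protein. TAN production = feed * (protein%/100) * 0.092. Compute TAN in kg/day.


Protein in feed = 419.4 * 42/100 = 176.148 kg/day
TAN = protein * 0.092 = 176.148 * 0.092 = 16.205616 kg/day

16.205616 kg/day


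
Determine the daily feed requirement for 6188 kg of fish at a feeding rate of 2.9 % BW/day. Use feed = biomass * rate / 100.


Feeding rate fraction = 2.9% / 100 = 0.029
Daily feed = 6188 kg * 0.029 = 179.452 kg/day

179.452 kg/day


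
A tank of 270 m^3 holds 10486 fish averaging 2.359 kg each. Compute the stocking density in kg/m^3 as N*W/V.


Total biomass = 10486 fish * 2.359 kg = 24736.474 kg
Density = total biomass / volume = 24736.474 / 270 = 91.6166 kg/m^3

91.6166 kg/m^3


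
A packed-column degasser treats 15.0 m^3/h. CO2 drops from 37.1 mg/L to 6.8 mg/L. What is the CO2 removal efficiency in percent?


CO2_out / CO2_in = 6.8 / 37.1 = 0.18328841
Fraction remaining = 0.18328841
efficiency = (1 - 0.18328841) * 100 = 81.6712 %

81.6712 %


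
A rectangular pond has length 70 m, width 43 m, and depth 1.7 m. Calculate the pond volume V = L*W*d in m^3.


Base area = L * W = 70 * 43 = 3010 m^2
Volume = area * depth = 3010 * 1.7 = 5117 m^3

5117 m^3


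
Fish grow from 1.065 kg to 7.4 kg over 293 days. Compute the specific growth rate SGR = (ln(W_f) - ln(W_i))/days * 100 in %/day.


ln(W_f) = ln(7.4) = 2.00148
ln(W_i) = ln(1.065) = 0.062974799
ln(W_f) - ln(W_i) = 2.00148 - 0.062974799 = 1.9385052
SGR = 1.9385052 / 293 * 100 = 0.661606 %/day

0.661606 %/day


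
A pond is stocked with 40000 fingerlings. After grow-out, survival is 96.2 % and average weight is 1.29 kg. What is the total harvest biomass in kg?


Survivors = 40000 * 96.2/100 = 38480 fish
Harvest biomass = survivors * W_f = 38480 * 1.29 = 49639.2 kg

49639.2 kg


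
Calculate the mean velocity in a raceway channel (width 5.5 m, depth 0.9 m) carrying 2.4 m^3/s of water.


Cross-sectional area = W * d = 5.5 * 0.9 = 4.95 m^2
Velocity = Q / A = 2.4 / 4.95 = 0.484848 m/s

0.484848 m/s


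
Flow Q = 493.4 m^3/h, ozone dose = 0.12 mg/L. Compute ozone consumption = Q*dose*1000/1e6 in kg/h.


O3 demand (mg/h) = Q * dose * 1000 = 493.4 * 0.12 * 1000 = 59208 mg/h
Convert mg to kg: 59208 / 1e6 = 0.059208 kg/h

0.059208 kg/h


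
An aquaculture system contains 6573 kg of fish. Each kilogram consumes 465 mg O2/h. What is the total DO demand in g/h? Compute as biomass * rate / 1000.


Total O2 consumption (mg/h) = 6573 kg * 465 mg/(kg*h) = 3056445 mg/h
Convert to g/h: 3056445 / 1000 = 3056.445 g/h

3056.445 g/h


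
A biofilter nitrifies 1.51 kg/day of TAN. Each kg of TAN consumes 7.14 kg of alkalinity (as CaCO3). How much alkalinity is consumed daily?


Alkalinity factor: 7.14 kg CaCO3 consumed per kg TAN nitrified
alk = 1.51 kg TAN * 7.14 = 10.7814 kg CaCO3/day

10.7814 kg CaCO3/day


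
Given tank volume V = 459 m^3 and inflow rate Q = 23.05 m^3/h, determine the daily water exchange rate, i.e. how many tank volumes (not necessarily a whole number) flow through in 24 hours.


Daily flow volume = 23.05 m^3/h * 24 h = 553.2 m^3/day
Exchanges = daily flow / tank volume = 553.2 / 459 = 1.20523 exchanges/day

1.20523 exchanges/day


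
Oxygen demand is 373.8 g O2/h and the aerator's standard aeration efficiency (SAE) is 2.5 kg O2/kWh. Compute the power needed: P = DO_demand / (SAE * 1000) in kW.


SAE in g O2/kWh = 2.5 * 1000 = 2500 g/kWh
P = DO_demand / SAE_g = 373.8 / 2500 = 0.14952 kW

0.14952 kW


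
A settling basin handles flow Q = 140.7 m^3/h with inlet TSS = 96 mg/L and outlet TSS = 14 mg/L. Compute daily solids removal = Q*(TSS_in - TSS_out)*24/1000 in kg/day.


Concentration drop: TSS_in - TSS_out = 96 - 14 = 82 mg/L
Hourly solids removed = Q * dTSS = 140.7 m^3/h * 82 mg/L = 11537.4 g/h  (m^3/h * mg/L = g/h)
Daily solids removed = 11537.4 * 24 = 276897.6 g/day
Convert g to kg: 276897.6 / 1000 = 276.8976 kg/day

276.8976 kg/day


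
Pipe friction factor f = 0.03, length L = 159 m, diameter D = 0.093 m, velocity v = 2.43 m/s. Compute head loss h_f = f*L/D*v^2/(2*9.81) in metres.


v^2 = 2.43^2 = 5.9049 m^2/s^2
L/D = 159/0.093 = 1709.6774
h_f = f*(L/D)*v^2/(2g) = 0.03 * 1709.6774 * 5.9049 / 19.62 = 15.4365 m

15.4365 m


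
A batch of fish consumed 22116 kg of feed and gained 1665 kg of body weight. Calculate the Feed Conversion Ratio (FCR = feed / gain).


FCR = feed consumed / weight gained
FCR = 22116 kg / 1665 kg = 13.2829

13.2829


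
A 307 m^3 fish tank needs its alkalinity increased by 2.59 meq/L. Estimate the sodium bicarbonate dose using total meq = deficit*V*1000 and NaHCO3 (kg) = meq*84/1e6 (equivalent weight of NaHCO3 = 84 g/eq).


Tank volume in L = 307 m^3 * 1000 = 307000 L
Total meq required = 2.59 meq/L * 307000 L = 795130 meq
NaHCO3 mass = 795130 meq * 84 mg/meq / 1e6 = 66.7909 kg

66.7909 kg


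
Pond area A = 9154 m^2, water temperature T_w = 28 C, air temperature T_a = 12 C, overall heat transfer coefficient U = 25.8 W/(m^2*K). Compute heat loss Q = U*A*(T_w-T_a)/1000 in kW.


Temperature difference dT = 28 - 12 = 16 K
Heat loss (W) = U * A * dT = 25.8 * 9154 * 16 = 3778771.2 W
Convert to kW: 3778771.2 / 1000 = 3778.7712 kW

3778.7712 kW


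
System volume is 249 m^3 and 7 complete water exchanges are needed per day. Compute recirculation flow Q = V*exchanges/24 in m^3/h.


Daily recirculation volume = 249 m^3 * 7 = 1743 m^3/day
Flow rate Q = daily volume / 24 h = 1743 / 24 = 72.625 m^3/h

72.625 m^3/h


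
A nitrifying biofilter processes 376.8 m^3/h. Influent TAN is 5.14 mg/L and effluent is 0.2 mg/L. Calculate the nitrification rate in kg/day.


Concentration drop: TAN_in - TAN_out = 5.14 - 0.2 = 4.94 mg/L
Hourly TAN removed = Q * dTAN = 376.8 m^3/h * 4.94 mg/L = 1861.392 g/h  (m^3/h * mg/L = g/h)
Daily TAN removed = 1861.392 * 24 = 44673.408 g/day
Convert to kg/day: 44673.408 / 1000 = 44.673408 kg/day

44.673408 kg/day


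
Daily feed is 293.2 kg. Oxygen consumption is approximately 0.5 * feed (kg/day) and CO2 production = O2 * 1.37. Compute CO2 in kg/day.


O2 = 293.2 * 0.5 = 146.6
CO2 = 146.6 * 1.37 = 200.842

200.842 kg/day


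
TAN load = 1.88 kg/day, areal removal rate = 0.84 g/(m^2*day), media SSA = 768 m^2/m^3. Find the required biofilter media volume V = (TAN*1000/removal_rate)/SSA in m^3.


A = 1.88*1000 / 0.84 = 2238.0952 m^2
V = 2238.0952 / 768 = 2.91419

2.91419 m^3


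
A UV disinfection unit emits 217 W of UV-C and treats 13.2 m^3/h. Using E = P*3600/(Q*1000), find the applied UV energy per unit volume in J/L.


Energy delivered per hour = 217 W * 3600 s = 781200 J/h
Volume treated per hour = 13.2 m^3/h * 1000 = 13200 L/h
dose = 781200 / 13200 = 59.1818 J/L

59.1818 J/L


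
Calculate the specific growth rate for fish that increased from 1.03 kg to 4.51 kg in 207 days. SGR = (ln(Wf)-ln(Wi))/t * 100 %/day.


ln(W_f) = ln(4.51) = 1.5062972
ln(W_i) = ln(1.03) = 0.029558802
ln(W_f) - ln(W_i) = 1.5062972 - 0.029558802 = 1.4767384
SGR = 1.4767384 / 207 * 100 = 0.7134 %/day

0.7134 %/day


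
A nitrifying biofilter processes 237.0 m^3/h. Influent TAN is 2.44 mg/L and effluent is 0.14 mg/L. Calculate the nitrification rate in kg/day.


Concentration drop: TAN_in - TAN_out = 2.44 - 0.14 = 2.3 mg/L
Hourly TAN removed = Q * dTAN = 237.0 m^3/h * 2.3 mg/L = 545.1 g/h  (m^3/h * mg/L = g/h)
Daily TAN removed = 545.1 * 24 = 13082.4 g/day
Convert to kg/day: 13082.4 / 1000 = 13.0824 kg/day

13.0824 kg/day


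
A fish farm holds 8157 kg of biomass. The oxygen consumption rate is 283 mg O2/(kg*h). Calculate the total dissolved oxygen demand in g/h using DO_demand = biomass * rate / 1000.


Total O2 consumption (mg/h) = 8157 kg * 283 mg/(kg*h) = 2308431 mg/h
Convert to g/h: 2308431 / 1000 = 2308.431 g/h

2308.431 g/h


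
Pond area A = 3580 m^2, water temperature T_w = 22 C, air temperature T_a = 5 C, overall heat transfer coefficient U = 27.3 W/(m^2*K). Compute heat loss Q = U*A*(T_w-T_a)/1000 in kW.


Temperature difference dT = 22 - 5 = 17 K
Heat loss (W) = U * A * dT = 27.3 * 3580 * 17 = 1661478 W
Convert to kW: 1661478 / 1000 = 1661.478 kW

1661.478 kW


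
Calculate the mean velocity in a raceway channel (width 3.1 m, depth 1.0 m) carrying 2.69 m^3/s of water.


Cross-sectional area = W * d = 3.1 * 1.0 = 3.1 m^2
Velocity = Q / A = 2.69 / 3.1 = 0.867742 m/s

0.867742 m/s


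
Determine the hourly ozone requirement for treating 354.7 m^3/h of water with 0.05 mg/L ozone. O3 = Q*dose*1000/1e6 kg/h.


O3 demand (mg/h) = Q * dose * 1000 = 354.7 * 0.05 * 1000 = 17735 mg/h
Convert mg to kg: 17735 / 1e6 = 0.017735 kg/h

0.017735 kg/h


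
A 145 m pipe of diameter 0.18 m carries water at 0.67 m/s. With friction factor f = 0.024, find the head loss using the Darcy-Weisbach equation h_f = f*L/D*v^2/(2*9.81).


v^2 = 0.67^2 = 0.4489 m^2/s^2
L/D = 145/0.18 = 805.55556
h_f = f*(L/D)*v^2/(2g) = 0.024 * 805.55556 * 0.4489 / 19.62 = 0.442341 m

0.442341 m


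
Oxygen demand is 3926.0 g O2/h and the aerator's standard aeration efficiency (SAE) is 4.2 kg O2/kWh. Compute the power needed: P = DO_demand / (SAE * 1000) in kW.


SAE in g O2/kWh = 4.2 * 1000 = 4200 g/kWh
P = DO_demand / SAE_g = 3926.0 / 4200 = 0.934762 kW

0.934762 kW


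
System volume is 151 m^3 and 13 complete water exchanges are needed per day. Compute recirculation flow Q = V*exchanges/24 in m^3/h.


Daily recirculation volume = 151 m^3 * 13 = 1963 m^3/day
Flow rate Q = daily volume / 24 h = 1963 / 24 = 81.7917 m^3/h

81.7917 m^3/h


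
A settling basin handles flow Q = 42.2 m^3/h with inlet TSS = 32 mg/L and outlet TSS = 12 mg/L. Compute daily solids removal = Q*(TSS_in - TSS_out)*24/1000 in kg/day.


Concentration drop: TSS_in - TSS_out = 32 - 12 = 20 mg/L
Hourly solids removed = Q * dTSS = 42.2 m^3/h * 20 mg/L = 844 g/h  (m^3/h * mg/L = g/h)
Daily solids removed = 844 * 24 = 20256 g/day
Convert g to kg: 20256 / 1000 = 20.256 kg/day

20.256 kg/day


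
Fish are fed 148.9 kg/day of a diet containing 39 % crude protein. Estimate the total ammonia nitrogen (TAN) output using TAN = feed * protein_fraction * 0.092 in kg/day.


Protein in feed = 148.9 * 39/100 = 58.071 kg/day
TAN = protein * 0.092 = 58.071 * 0.092 = 5.342532 kg/day

5.342532 kg/day


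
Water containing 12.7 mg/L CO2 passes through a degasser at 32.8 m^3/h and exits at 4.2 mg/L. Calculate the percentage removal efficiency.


CO2_out / CO2_in = 4.2 / 12.7 = 0.33070866
Fraction remaining = 0.33070866
efficiency = (1 - 0.33070866) * 100 = 66.9291 %

66.9291 %


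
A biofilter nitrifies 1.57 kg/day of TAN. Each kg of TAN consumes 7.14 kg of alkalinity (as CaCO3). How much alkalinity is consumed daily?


Alkalinity factor: 7.14 kg CaCO3 consumed per kg TAN nitrified
alk = 1.57 kg TAN * 7.14 = 11.2098 kg CaCO3/day

11.2098 kg CaCO3/day


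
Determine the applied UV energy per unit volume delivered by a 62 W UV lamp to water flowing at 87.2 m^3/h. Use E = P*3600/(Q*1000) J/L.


Energy delivered per hour = 62 W * 3600 s = 223200 J/h
Volume treated per hour = 87.2 m^3/h * 1000 = 87200 L/h
dose = 223200 / 87200 = 2.55963 J/L

2.55963 J/L


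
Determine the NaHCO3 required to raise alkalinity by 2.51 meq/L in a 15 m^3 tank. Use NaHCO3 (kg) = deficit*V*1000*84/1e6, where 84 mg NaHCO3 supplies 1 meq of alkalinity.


Tank volume in L = 15 m^3 * 1000 = 15000 L
Total meq required = 2.51 meq/L * 15000 L = 37650 meq
NaHCO3 mass = 37650 meq * 84 mg/meq / 1e6 = 3.1626 kg

3.1626 kg


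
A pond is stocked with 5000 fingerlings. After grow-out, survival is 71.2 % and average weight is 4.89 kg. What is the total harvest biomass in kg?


Survivors = 5000 * 71.2/100 = 3560 fish
Harvest biomass = survivors * W_f = 3560 * 4.89 = 17408.4 kg

17408.4 kg


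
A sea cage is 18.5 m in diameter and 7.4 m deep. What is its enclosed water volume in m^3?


r = d/2 = 18.5/2 = 9.25 m
Base area = pi*r^2 = pi*9.25^2 = 268.80252 m^2
Volume = 268.80252 * 7.4 = 1989.14 m^3

1989.14 m^3


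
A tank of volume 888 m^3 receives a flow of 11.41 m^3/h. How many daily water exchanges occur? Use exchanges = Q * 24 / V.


Daily flow volume = 11.41 m^3/h * 24 h = 273.84 m^3/day
Exchanges = daily flow / tank volume = 273.84 / 888 = 0.308378 exchanges/day

0.308378 exchanges/day


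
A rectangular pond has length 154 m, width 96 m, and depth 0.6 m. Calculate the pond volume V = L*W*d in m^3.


Base area = L * W = 154 * 96 = 14784 m^2
Volume = area * depth = 14784 * 0.6 = 8870.4 m^3

8870.4 m^3


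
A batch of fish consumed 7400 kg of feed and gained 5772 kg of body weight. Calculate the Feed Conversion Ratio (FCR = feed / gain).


FCR = feed consumed / weight gained
FCR = 7400 kg / 5772 kg = 1.28205

1.28205


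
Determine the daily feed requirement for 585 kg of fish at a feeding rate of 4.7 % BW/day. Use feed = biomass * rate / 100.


Feeding rate fraction = 4.7% / 100 = 0.047
Daily feed = 585 kg * 0.047 = 27.495 kg/day

27.495 kg/day


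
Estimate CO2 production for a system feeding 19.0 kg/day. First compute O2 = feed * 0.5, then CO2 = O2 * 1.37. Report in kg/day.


O2 = 19.0 * 0.5 = 9.5
CO2 = 9.5 * 1.37 = 13.015

13.015 kg/day


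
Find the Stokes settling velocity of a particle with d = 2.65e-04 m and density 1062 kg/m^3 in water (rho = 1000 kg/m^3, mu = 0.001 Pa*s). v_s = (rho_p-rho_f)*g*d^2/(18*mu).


Density difference: rho_p - rho_f = 1062 - 1000 = 62 kg/m^3
d^2 = (2.65e-04)^2 = 7.0225e-08 m^2
Numerator = (rho_p - rho_f) * g * d^2 = 62 * 9.81 * 7.0225e-08 = 4.2712249e-05
Denominator = 18 * mu = 18 * 0.001 = 0.018
v_s = 4.2712249e-05 / 0.018 = 0.0023729 m/s
Check: Re = rho_f * v_s * d / mu = 1000 * 0.0023729 * 2.65e-04 / 0.001 = 0.629 < 1, so Stokes' law applies.

0.0023729 m/s


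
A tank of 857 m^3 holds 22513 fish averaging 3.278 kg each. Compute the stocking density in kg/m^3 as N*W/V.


Total biomass = 22513 fish * 3.278 kg = 73797.614 kg
Density = total biomass / volume = 73797.614 / 857 = 86.1116 kg/m^3

86.1116 kg/m^3


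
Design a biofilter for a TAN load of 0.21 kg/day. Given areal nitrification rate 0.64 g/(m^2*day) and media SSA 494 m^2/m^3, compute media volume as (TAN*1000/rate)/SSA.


A = 0.21*1000 / 0.64 = 328.125 m^2
V = 328.125 / 494 = 0.664221

0.664221 m^3


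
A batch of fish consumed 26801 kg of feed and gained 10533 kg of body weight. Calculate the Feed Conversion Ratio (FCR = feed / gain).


FCR = feed consumed / weight gained
FCR = 26801 kg / 10533 kg = 2.54448

2.54448


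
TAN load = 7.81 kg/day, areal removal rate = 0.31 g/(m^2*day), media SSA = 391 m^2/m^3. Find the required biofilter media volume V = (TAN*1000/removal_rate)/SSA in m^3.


A = 7.81*1000 / 0.31 = 25193.548 m^2
V = 25193.548 / 391 = 64.4336

64.4336 m^3


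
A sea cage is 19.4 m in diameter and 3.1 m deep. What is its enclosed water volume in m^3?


r = d/2 = 19.4/2 = 9.7 m
Base area = pi*r^2 = pi*9.7^2 = 295.59245 m^2
Volume = 295.59245 * 3.1 = 916.337 m^3

916.337 m^3


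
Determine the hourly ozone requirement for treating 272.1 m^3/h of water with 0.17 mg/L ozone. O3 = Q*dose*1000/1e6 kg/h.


O3 demand (mg/h) = Q * dose * 1000 = 272.1 * 0.17 * 1000 = 46257 mg/h
Convert mg to kg: 46257 / 1e6 = 0.046257 kg/h

0.046257 kg/h


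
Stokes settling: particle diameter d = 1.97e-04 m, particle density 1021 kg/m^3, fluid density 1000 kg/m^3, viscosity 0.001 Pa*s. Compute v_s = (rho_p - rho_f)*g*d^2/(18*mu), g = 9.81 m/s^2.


Density difference: rho_p - rho_f = 1021 - 1000 = 21 kg/m^3
d^2 = (1.97e-04)^2 = 3.8809e-08 m^2
Numerator = (rho_p - rho_f) * g * d^2 = 21 * 9.81 * 3.8809e-08 = 7.9950421e-06
Denominator = 18 * mu = 18 * 0.001 = 0.018
v_s = 7.9950421e-06 / 0.018 = 4.44169e-04 m/s
Check: Re = rho_f * v_s * d / mu = 1000 * 4.44169e-04 * 1.97e-04 / 0.001 = 0.0875 < 1, so Stokes' law applies.

4.44169e-04 m/s


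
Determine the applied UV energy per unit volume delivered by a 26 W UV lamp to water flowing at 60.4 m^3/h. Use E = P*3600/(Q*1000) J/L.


Energy delivered per hour = 26 W * 3600 s = 93600 J/h
Volume treated per hour = 60.4 m^3/h * 1000 = 60400 L/h
dose = 93600 / 60400 = 1.54967 J/L

1.54967 J/L


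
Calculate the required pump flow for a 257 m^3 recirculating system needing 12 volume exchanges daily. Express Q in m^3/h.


Daily recirculation volume = 257 m^3 * 12 = 3084 m^3/day
Flow rate Q = daily volume / 24 h = 3084 / 24 = 128.5 m^3/h

128.5 m^3/h


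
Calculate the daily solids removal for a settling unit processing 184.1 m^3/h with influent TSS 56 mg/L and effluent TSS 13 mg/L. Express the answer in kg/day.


Concentration drop: TSS_in - TSS_out = 56 - 13 = 43 mg/L
Hourly solids removed = Q * dTSS = 184.1 m^3/h * 43 mg/L = 7916.3 g/h  (m^3/h * mg/L = g/h)
Daily solids removed = 7916.3 * 24 = 189991.2 g/day
Convert g to kg: 189991.2 / 1000 = 189.9912 kg/day

189.9912 kg/day


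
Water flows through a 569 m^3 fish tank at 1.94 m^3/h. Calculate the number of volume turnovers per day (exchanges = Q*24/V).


Daily flow volume = 1.94 m^3/h * 24 h = 46.56 m^3/day
Exchanges = daily flow / tank volume = 46.56 / 569 = 0.0818278 exchanges/day

0.0818278 exchanges/day


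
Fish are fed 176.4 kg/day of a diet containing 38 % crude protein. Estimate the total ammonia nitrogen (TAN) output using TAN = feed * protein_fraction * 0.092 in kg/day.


Protein in feed = 176.4 * 38/100 = 67.032 kg/day
TAN = protein * 0.092 = 67.032 * 0.092 = 6.166944 kg/day

6.166944 kg/day


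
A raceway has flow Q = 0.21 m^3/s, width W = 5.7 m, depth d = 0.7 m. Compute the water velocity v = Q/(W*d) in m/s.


Cross-sectional area = W * d = 5.7 * 0.7 = 3.99 m^2
Velocity = Q / A = 0.21 / 3.99 = 0.0526316 m/s

0.0526316 m/s


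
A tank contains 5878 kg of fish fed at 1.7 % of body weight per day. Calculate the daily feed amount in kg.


Feeding rate fraction = 1.7% / 100 = 0.017
Daily feed = 5878 kg * 0.017 = 99.926 kg/day

99.926 kg/day


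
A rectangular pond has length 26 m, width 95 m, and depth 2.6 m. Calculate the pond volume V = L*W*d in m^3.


Base area = L * W = 26 * 95 = 2470 m^2
Volume = area * depth = 2470 * 2.6 = 6422 m^3

6422 m^3


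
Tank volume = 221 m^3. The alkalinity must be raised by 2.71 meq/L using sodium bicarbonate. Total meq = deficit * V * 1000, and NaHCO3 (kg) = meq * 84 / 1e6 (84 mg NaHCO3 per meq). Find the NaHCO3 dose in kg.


Tank volume in L = 221 m^3 * 1000 = 221000 L
Total meq required = 2.71 meq/L * 221000 L = 598910 meq
NaHCO3 mass = 598910 meq * 84 mg/meq / 1e6 = 50.3084 kg

50.3084 kg


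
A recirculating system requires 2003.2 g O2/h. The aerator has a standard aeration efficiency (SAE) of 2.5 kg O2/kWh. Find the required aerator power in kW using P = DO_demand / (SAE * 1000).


SAE in g O2/kWh = 2.5 * 1000 = 2500 g/kWh
P = DO_demand / SAE_g = 2003.2 / 2500 = 0.80128 kW

0.80128 kW


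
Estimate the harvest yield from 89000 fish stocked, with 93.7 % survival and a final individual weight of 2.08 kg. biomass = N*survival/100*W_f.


Survivors = 89000 * 93.7/100 = 83393 fish
Harvest biomass = survivors * W_f = 83393 * 2.08 = 173457.44 kg

173457.44 kg


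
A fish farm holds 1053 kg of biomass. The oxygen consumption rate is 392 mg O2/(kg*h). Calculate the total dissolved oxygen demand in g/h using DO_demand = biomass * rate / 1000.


Total O2 consumption (mg/h) = 1053 kg * 392 mg/(kg*h) = 412776 mg/h
Convert to g/h: 412776 / 1000 = 412.776 g/h

412.776 g/h


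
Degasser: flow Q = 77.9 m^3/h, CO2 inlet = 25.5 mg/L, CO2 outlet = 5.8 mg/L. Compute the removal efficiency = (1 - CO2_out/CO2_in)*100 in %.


CO2_out / CO2_in = 5.8 / 25.5 = 0.22745098
Fraction remaining = 0.22745098
efficiency = (1 - 0.22745098) * 100 = 77.2549 %

77.2549 %


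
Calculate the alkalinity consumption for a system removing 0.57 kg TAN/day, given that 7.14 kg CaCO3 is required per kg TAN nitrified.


Alkalinity factor: 7.14 kg CaCO3 consumed per kg TAN nitrified
alk = 0.57 kg TAN * 7.14 = 4.0698 kg CaCO3/day

4.0698 kg CaCO3/day


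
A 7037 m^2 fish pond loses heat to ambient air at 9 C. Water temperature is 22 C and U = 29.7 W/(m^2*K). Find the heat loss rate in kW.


Temperature difference dT = 22 - 9 = 13 K
Heat loss (W) = U * A * dT = 29.7 * 7037 * 13 = 2716985.7 W
Convert to kW: 2716985.7 / 1000 = 2716.9857 kW

2716.9857 kW


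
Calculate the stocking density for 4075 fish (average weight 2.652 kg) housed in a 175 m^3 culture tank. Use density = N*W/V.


Total biomass = 4075 fish * 2.652 kg = 10806.9 kg
Density = total biomass / volume = 10806.9 / 175 = 61.7537 kg/m^3

61.7537 kg/m^3


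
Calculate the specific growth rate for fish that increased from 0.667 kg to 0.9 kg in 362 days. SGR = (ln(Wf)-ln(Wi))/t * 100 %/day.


ln(W_f) = ln(0.9) = -0.10536052
ln(W_i) = ln(0.667) = -0.40496523
ln(W_f) - ln(W_i) = -0.10536052 - -0.40496523 = 0.29960471
SGR = 0.29960471 / 362 * 100 = 0.0827637 %/day

0.0827637 %/day


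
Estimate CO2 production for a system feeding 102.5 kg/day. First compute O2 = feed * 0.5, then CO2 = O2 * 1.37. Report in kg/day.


O2 = 102.5 * 0.5 = 51.25
CO2 = 51.25 * 1.37 = 70.2125

70.2125 kg/day


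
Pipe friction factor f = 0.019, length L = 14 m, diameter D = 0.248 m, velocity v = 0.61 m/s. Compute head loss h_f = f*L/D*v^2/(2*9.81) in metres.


v^2 = 0.61^2 = 0.3721 m^2/s^2
L/D = 14/0.248 = 56.451613
h_f = f*(L/D)*v^2/(2g) = 0.019 * 56.451613 * 0.3721 / 19.62 = 0.0203419 m

0.0203419 m


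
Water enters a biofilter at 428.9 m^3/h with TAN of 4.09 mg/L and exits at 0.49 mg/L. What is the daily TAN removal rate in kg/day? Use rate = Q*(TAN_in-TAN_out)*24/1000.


Concentration drop: TAN_in - TAN_out = 4.09 - 0.49 = 3.6 mg/L
Hourly TAN removed = Q * dTAN = 428.9 m^3/h * 3.6 mg/L = 1544.04 g/h  (m^3/h * mg/L = g/h)
Daily TAN removed = 1544.04 * 24 = 37056.96 g/day
Convert to kg/day: 37056.96 / 1000 = 37.05696 kg/day

37.05696 kg/day


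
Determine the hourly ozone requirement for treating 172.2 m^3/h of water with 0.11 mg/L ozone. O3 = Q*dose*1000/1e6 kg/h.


O3 demand (mg/h) = Q * dose * 1000 = 172.2 * 0.11 * 1000 = 18942 mg/h
Convert mg to kg: 18942 / 1e6 = 0.018942 kg/h

0.018942 kg/h


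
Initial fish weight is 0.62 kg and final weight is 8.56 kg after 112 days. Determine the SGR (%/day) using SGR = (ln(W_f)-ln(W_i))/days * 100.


ln(W_f) = ln(8.56) = 2.1471002
ln(W_i) = ln(0.62) = -0.4780358
ln(W_f) - ln(W_i) = 2.1471002 - -0.4780358 = 2.625136
SGR = 2.625136 / 112 * 100 = 2.34387 %/day

2.34387 %/day


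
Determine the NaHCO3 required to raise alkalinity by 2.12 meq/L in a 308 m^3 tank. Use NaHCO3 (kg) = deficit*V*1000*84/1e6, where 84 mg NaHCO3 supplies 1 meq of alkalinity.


Tank volume in L = 308 m^3 * 1000 = 308000 L
Total meq required = 2.12 meq/L * 308000 L = 652960 meq
NaHCO3 mass = 652960 meq * 84 mg/meq / 1e6 = 54.8486 kg

54.8486 kg


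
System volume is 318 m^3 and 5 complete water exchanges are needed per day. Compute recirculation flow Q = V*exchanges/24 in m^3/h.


Daily recirculation volume = 318 m^3 * 5 = 1590 m^3/day
Flow rate Q = daily volume / 24 h = 1590 / 24 = 66.25 m^3/h

66.25 m^3/h


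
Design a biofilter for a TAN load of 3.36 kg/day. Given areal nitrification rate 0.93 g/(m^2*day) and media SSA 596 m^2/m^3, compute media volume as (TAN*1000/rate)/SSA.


A = 3.36*1000 / 0.93 = 3612.9032 m^2
V = 3612.9032 / 596 = 6.06192

6.06192 m^3


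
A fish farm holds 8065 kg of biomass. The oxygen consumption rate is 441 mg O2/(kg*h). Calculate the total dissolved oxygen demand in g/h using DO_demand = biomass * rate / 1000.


Total O2 consumption (mg/h) = 8065 kg * 441 mg/(kg*h) = 3556665 mg/h
Convert to g/h: 3556665 / 1000 = 3556.665 g/h

3556.665 g/h


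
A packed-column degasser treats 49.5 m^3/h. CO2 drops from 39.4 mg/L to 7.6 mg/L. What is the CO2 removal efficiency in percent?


CO2_out / CO2_in = 7.6 / 39.4 = 0.1928934
Fraction remaining = 0.1928934
efficiency = (1 - 0.1928934) * 100 = 80.7107 %

80.7107 %


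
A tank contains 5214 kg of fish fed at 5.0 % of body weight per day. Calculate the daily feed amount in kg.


Feeding rate fraction = 5.0% / 100 = 0.05
Daily feed = 5214 kg * 0.05 = 260.7 kg/day

260.7 kg/day


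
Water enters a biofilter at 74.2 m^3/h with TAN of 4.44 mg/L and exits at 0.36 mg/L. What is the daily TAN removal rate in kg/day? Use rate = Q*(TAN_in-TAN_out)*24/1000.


Concentration drop: TAN_in - TAN_out = 4.44 - 0.36 = 4.08 mg/L
Hourly TAN removed = Q * dTAN = 74.2 m^3/h * 4.08 mg/L = 302.736 g/h  (m^3/h * mg/L = g/h)
Daily TAN removed = 302.736 * 24 = 7265.664 g/day
Convert to kg/day: 7265.664 / 1000 = 7.265664 kg/day

7.265664 kg/day


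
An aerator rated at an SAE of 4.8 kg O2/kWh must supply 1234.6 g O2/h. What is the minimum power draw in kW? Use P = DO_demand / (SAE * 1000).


SAE in g O2/kWh = 4.8 * 1000 = 4800 g/kWh
P = DO_demand / SAE_g = 1234.6 / 4800 = 0.257208 kW

0.257208 kW


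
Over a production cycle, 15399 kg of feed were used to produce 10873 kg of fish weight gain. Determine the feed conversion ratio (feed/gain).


FCR = feed consumed / weight gained
FCR = 15399 kg / 10873 kg = 1.41626

1.41626


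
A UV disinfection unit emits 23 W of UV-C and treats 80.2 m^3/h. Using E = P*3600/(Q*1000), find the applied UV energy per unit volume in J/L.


Energy delivered per hour = 23 W * 3600 s = 82800 J/h
Volume treated per hour = 80.2 m^3/h * 1000 = 80200 L/h
dose = 82800 / 80200 = 1.03242 J/L

1.03242 J/L


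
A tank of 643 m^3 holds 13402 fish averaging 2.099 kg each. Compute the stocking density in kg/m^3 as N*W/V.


Total biomass = 13402 fish * 2.099 kg = 28130.798 kg
Density = total biomass / volume = 28130.798 / 643 = 43.7493 kg/m^3

43.7493 kg/m^3


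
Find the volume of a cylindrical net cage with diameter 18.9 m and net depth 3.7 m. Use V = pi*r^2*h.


r = d/2 = 18.9/2 = 9.45 m
Base area = pi*r^2 = pi*9.45^2 = 280.55208 m^2
Volume = 280.55208 * 3.7 = 1038.04 m^3

1038.04 m^3


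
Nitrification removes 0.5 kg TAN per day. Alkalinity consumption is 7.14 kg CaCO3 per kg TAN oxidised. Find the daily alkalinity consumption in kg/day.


Alkalinity factor: 7.14 kg CaCO3 consumed per kg TAN nitrified
alk = 0.5 kg TAN * 7.14 = 3.57 kg CaCO3/day

3.57 kg CaCO3/day


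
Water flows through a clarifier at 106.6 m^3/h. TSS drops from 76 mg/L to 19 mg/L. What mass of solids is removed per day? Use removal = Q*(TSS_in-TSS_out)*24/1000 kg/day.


Concentration drop: TSS_in - TSS_out = 76 - 19 = 57 mg/L
Hourly solids removed = Q * dTSS = 106.6 m^3/h * 57 mg/L = 6076.2 g/h  (m^3/h * mg/L = g/h)
Daily solids removed = 6076.2 * 24 = 145828.8 g/day
Convert g to kg: 145828.8 / 1000 = 145.8288 kg/day

145.8288 kg/day


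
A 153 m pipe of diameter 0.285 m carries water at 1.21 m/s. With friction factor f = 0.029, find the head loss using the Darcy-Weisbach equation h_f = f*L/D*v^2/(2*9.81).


v^2 = 1.21^2 = 1.4641 m^2/s^2
L/D = 153/0.285 = 536.84211
h_f = f*(L/D)*v^2/(2g) = 0.029 * 536.84211 * 1.4641 / 19.62 = 1.16176 m

1.16176 m


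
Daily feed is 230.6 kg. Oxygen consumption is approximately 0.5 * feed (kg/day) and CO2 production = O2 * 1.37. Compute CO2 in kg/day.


O2 = 230.6 * 0.5 = 115.3
CO2 = 115.3 * 1.37 = 157.961

157.961 kg/day


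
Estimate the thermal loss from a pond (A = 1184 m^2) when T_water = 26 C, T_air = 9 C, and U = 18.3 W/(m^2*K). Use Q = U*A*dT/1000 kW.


Temperature difference dT = 26 - 9 = 17 K
Heat loss (W) = U * A * dT = 18.3 * 1184 * 17 = 368342.4 W
Convert to kW: 368342.4 / 1000 = 368.3424 kW

368.3424 kW


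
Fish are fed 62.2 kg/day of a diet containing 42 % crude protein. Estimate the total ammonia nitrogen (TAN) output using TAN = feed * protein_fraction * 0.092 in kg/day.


Protein in feed = 62.2 * 42/100 = 26.124 kg/day
TAN = protein * 0.092 = 26.124 * 0.092 = 2.403408 kg/day

2.403408 kg/day


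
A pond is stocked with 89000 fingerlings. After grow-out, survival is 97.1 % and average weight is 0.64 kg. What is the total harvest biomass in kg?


Survivors = 89000 * 97.1/100 = 86419 fish
Harvest biomass = survivors * W_f = 86419 * 0.64 = 55308.16 kg

55308.16 kg


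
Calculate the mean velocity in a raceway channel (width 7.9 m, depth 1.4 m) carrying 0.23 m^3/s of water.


Cross-sectional area = W * d = 7.9 * 1.4 = 11.06 m^2
Velocity = Q / A = 0.23 / 11.06 = 0.0207957 m/s

0.0207957 m/s


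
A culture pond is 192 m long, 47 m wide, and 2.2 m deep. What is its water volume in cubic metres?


Base area = L * W = 192 * 47 = 9024 m^2
Volume = area * depth = 9024 * 2.2 = 19852.8 m^3

19852.8 m^3


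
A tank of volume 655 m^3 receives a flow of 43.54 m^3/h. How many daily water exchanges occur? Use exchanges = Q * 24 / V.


Daily flow volume = 43.54 m^3/h * 24 h = 1044.96 m^3/day
Exchanges = daily flow / tank volume = 1044.96 / 655 = 1.59536 exchanges/day

1.59536 exchanges/day


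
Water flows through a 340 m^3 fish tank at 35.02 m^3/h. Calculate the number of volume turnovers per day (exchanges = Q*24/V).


Daily flow volume = 35.02 m^3/h * 24 h = 840.48 m^3/day
Exchanges = daily flow / tank volume = 840.48 / 340 = 2.472 exchanges/day

2.472 exchanges/day


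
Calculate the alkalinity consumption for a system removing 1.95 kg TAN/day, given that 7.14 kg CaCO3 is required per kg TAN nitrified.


Alkalinity factor: 7.14 kg CaCO3 consumed per kg TAN nitrified
alk = 1.95 kg TAN * 7.14 = 13.923 kg CaCO3/day

13.923 kg CaCO3/day


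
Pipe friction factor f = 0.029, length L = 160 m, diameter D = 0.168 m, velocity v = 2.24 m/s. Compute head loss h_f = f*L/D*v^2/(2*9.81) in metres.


v^2 = 2.24^2 = 5.0176 m^2/s^2
L/D = 160/0.168 = 952.38095
h_f = f*(L/D)*v^2/(2g) = 0.029 * 952.38095 * 5.0176 / 19.62 = 7.06327 m

7.06327 m


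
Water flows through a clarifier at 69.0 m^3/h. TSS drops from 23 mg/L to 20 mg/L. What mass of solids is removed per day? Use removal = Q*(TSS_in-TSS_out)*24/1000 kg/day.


Concentration drop: TSS_in - TSS_out = 23 - 20 = 3 mg/L
Hourly solids removed = Q * dTSS = 69.0 m^3/h * 3 mg/L = 207 g/h  (m^3/h * mg/L = g/h)
Daily solids removed = 207 * 24 = 4968 g/day
Convert g to kg: 4968 / 1000 = 4.968 kg/day

4.968 kg/day


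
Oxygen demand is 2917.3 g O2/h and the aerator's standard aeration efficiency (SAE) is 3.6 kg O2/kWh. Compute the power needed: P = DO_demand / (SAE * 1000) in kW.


SAE in g O2/kWh = 3.6 * 1000 = 3600 g/kWh
P = DO_demand / SAE_g = 2917.3 / 3600 = 0.810361 kW

0.810361 kW


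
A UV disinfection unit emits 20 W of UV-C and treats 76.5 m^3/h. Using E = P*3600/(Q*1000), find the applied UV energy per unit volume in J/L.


Energy delivered per hour = 20 W * 3600 s = 72000 J/h
Volume treated per hour = 76.5 m^3/h * 1000 = 76500 L/h
dose = 72000 / 76500 = 0.941176 J/L

0.941176 J/L


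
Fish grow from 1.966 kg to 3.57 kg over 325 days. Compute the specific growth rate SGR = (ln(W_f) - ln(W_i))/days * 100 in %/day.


ln(W_f) = ln(3.57) = 1.2725656
ln(W_i) = ln(1.966) = 0.67600102
ln(W_f) - ln(W_i) = 1.2725656 - 0.67600102 = 0.59656458
SGR = 0.59656458 / 325 * 100 = 0.183558 %/day

0.183558 %/day


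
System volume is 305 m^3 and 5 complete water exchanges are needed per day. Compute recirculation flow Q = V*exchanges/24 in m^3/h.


Daily recirculation volume = 305 m^3 * 5 = 1525 m^3/day
Flow rate Q = daily volume / 24 h = 1525 / 24 = 63.5417 m^3/h

63.5417 m^3/h


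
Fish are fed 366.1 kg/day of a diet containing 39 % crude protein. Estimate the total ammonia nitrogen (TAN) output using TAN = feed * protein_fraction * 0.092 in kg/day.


Protein in feed = 366.1 * 39/100 = 142.779 kg/day
TAN = protein * 0.092 = 142.779 * 0.092 = 13.135668 kg/day

13.135668 kg/day


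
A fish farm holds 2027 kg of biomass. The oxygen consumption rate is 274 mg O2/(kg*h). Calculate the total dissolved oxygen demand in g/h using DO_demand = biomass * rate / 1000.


Total O2 consumption (mg/h) = 2027 kg * 274 mg/(kg*h) = 555398 mg/h
Convert to g/h: 555398 / 1000 = 555.398 g/h

555.398 g/h


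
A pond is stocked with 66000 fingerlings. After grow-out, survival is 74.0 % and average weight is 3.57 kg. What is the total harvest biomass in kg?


Survivors = 66000 * 74.0/100 = 48840 fish
Harvest biomass = survivors * W_f = 48840 * 3.57 = 174358.8 kg

174358.8 kg


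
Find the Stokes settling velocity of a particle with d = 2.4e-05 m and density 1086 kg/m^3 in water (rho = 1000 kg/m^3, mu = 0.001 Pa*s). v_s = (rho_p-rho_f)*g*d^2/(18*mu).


Density difference: rho_p - rho_f = 1086 - 1000 = 86 kg/m^3
d^2 = (2.4e-05)^2 = 5.76e-10 m^2
Numerator = (rho_p - rho_f) * g * d^2 = 86 * 9.81 * 5.76e-10 = 4.8594816e-07
Denominator = 18 * mu = 18 * 0.001 = 0.018
v_s = 4.8594816e-07 / 0.018 = 2.69971e-05 m/s
Check: Re = rho_f * v_s * d / mu = 1000 * 2.69971e-05 * 2.4e-05 / 0.001 = 6.48e-04 < 1, so Stokes' law applies.

2.69971e-05 m/s


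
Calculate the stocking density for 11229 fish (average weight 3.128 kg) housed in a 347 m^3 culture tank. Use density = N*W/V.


Total biomass = 11229 fish * 3.128 kg = 35124.312 kg
Density = total biomass / volume = 35124.312 / 347 = 101.223 kg/m^3

101.223 kg/m^3


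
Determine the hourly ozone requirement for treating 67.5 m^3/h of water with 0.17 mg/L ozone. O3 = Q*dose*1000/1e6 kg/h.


O3 demand (mg/h) = Q * dose * 1000 = 67.5 * 0.17 * 1000 = 11475 mg/h
Convert mg to kg: 11475 / 1e6 = 0.011475 kg/h

0.011475 kg/h


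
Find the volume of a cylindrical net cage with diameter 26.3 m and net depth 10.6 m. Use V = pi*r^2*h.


r = d/2 = 26.3/2 = 13.15 m
Base area = pi*r^2 = pi*13.15^2 = 543.25206 m^2
Volume = 543.25206 * 10.6 = 5758.47 m^3

5758.47 m^3


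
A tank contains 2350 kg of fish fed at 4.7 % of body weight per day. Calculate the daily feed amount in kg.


Feeding rate fraction = 4.7% / 100 = 0.047
Daily feed = 2350 kg * 0.047 = 110.45 kg/day

110.45 kg/day


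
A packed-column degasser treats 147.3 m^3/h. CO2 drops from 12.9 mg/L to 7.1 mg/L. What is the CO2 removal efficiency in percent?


CO2_out / CO2_in = 7.1 / 12.9 = 0.5503876
Fraction remaining = 0.5503876
efficiency = (1 - 0.5503876) * 100 = 44.9612 %

44.9612 %


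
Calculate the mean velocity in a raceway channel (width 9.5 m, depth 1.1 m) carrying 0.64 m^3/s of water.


Cross-sectional area = W * d = 9.5 * 1.1 = 10.45 m^2
Velocity = Q / A = 0.64 / 10.45 = 0.061244 m/s

0.061244 m/s


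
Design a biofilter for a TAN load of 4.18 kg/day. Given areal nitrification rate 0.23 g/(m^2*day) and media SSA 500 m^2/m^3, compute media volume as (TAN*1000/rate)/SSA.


A = 4.18*1000 / 0.23 = 18173.913 m^2
V = 18173.913 / 500 = 36.3478

36.3478 m^3


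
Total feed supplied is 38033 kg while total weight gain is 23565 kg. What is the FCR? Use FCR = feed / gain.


FCR = feed consumed / weight gained
FCR = 38033 kg / 23565 kg = 1.61396

1.61396


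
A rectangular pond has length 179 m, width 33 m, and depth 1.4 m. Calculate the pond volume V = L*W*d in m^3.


Base area = L * W = 179 * 33 = 5907 m^2
Volume = area * depth = 5907 * 1.4 = 8269.8 m^3

8269.8 m^3


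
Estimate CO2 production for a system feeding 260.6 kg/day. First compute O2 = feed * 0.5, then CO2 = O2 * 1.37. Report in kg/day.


O2 = 260.6 * 0.5 = 130.3
CO2 = 130.3 * 1.37 = 178.511

178.511 kg/day


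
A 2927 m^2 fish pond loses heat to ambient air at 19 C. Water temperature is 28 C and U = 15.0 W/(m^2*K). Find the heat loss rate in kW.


Temperature difference dT = 28 - 19 = 9 K
Heat loss (W) = U * A * dT = 15.0 * 2927 * 9 = 395145 W
Convert to kW: 395145 / 1000 = 395.145 kW

395.145 kW


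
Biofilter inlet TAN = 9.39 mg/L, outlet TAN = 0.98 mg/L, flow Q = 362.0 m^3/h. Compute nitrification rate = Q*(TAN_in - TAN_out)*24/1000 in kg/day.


Concentration drop: TAN_in - TAN_out = 9.39 - 0.98 = 8.41 mg/L
Hourly TAN removed = Q * dTAN = 362.0 m^3/h * 8.41 mg/L = 3044.42 g/h  (m^3/h * mg/L = g/h)
Daily TAN removed = 3044.42 * 24 = 73066.08 g/day
Convert to kg/day: 73066.08 / 1000 = 73.06608 kg/day

73.06608 kg/day


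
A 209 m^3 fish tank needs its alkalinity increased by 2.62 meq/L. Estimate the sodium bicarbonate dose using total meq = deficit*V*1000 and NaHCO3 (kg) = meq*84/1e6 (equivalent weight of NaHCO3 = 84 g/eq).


Tank volume in L = 209 m^3 * 1000 = 209000 L
Total meq required = 2.62 meq/L * 209000 L = 547580 meq
NaHCO3 mass = 547580 meq * 84 mg/meq / 1e6 = 45.9967 kg

45.9967 kg


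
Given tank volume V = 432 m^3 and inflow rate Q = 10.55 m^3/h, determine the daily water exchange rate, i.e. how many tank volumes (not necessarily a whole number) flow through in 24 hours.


Daily flow volume = 10.55 m^3/h * 24 h = 253.2 m^3/day
Exchanges = daily flow / tank volume = 253.2 / 432 = 0.586111 exchanges/day

0.586111 exchanges/day


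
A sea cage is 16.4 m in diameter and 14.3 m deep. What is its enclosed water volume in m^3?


r = d/2 = 16.4/2 = 8.2 m
Base area = pi*r^2 = pi*8.2^2 = 211.24069 m^2
Volume = 211.24069 * 14.3 = 3020.74 m^3

3020.74 m^3


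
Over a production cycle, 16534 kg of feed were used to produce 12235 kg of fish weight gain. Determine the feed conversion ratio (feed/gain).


FCR = feed consumed / weight gained
FCR = 16534 kg / 12235 kg = 1.35137

1.35137


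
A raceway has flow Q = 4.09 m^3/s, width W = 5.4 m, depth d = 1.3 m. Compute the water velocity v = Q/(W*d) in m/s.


Cross-sectional area = W * d = 5.4 * 1.3 = 7.02 m^2
Velocity = Q / A = 4.09 / 7.02 = 0.582621 m/s

0.582621 m/s


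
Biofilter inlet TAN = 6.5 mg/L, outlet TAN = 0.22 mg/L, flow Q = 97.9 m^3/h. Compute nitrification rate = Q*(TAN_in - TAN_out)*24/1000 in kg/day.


Concentration drop: TAN_in - TAN_out = 6.5 - 0.22 = 6.28 mg/L
Hourly TAN removed = Q * dTAN = 97.9 m^3/h * 6.28 mg/L = 614.812 g/h  (m^3/h * mg/L = g/h)
Daily TAN removed = 614.812 * 24 = 14755.488 g/day
Convert to kg/day: 14755.488 / 1000 = 14.755488 kg/day

14.755488 kg/day


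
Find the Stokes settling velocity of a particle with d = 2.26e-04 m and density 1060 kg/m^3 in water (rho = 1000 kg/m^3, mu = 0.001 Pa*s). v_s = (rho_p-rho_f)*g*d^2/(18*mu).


Density difference: rho_p - rho_f = 1060 - 1000 = 60 kg/m^3
d^2 = (2.26e-04)^2 = 5.1076e-08 m^2
Numerator = (rho_p - rho_f) * g * d^2 = 60 * 9.81 * 5.1076e-08 = 3.0063334e-05
Denominator = 18 * mu = 18 * 0.001 = 0.018
v_s = 3.0063334e-05 / 0.018 = 0.00167019 m/s
Check: Re = rho_f * v_s * d / mu = 1000 * 0.00167019 * 2.26e-04 / 0.001 = 0.377 < 1, so Stokes' law applies.

0.00167019 m/s


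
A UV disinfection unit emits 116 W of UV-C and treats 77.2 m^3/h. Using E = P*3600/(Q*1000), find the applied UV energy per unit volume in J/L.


Energy delivered per hour = 116 W * 3600 s = 417600 J/h
Volume treated per hour = 77.2 m^3/h * 1000 = 77200 L/h
dose = 417600 / 77200 = 5.40933 J/L

5.40933 J/L


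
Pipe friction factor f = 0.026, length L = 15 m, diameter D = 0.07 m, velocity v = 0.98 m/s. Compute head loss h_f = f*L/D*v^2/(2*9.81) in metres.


v^2 = 0.98^2 = 0.9604 m^2/s^2
L/D = 15/0.07 = 214.28571
h_f = f*(L/D)*v^2/(2g) = 0.026 * 214.28571 * 0.9604 / 19.62 = 0.272722 m

0.272722 m


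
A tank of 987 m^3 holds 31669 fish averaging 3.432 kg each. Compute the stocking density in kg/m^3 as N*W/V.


Total biomass = 31669 fish * 3.432 kg = 108688.008 kg
Density = total biomass / volume = 108688.008 / 987 = 110.12 kg/m^3

110.12 kg/m^3


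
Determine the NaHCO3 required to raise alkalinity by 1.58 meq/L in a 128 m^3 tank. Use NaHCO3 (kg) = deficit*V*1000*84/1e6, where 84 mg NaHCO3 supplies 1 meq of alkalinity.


Tank volume in L = 128 m^3 * 1000 = 128000 L
Total meq required = 1.58 meq/L * 128000 L = 202240 meq
NaHCO3 mass = 202240 meq * 84 mg/meq / 1e6 = 16.9882 kg

16.9882 kg
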